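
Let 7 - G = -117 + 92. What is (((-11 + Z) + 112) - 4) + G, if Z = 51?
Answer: 180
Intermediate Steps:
G = 32 (G = 7 - (-117 + 92) = 7 - 1*(-25) = 7 + 25 = 32)
(((-11 + Z) + 112) - 4) + G = (((-11 + 51) + 112) - 4) + 32 = ((40 + 112) - 4) + 32 = (152 - 4) + 32 = 148 + 32 = 180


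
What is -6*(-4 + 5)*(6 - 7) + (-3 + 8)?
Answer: 11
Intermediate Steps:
-6*(-4 + 5)*(6 - 7) + (-3 + 8) = -6*(-1) + 5 = 6 + 5 = 11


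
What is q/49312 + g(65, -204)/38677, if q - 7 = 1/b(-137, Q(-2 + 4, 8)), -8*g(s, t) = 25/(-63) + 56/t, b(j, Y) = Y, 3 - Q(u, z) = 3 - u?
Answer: 630209837/4085308559808 ≈ 0.00015426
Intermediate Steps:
Q(u, z) = u (Q(u, z) = 3 - (3 - u) = 3 + (-3 + u) = u)
g(s, t) = 25/504 - 7/t (g(s, t) = -(25/(-63) + 56/t)/8 = -(25*(-1/63) + 56/t)/8 = -(-25/63 + 56/t)/8 = 25/504 - 7/t)
q = 15/2 (q = 7 + 1/(-2 + 4) = 7 + 1/2 = 7 + ½ = 15/2 ≈ 7.5000)
q/49312 + g(65, -204)/38677 = (15/2)/49312 + (25/504 - 7/(-204))/38677 = (15/2)*(1/49312) + (25/504 - 7*(-1/204))*(1/38677) = 15/98624 + (25/504 + 7/204)*(1/38677) = 15/98624 + (719/8568)*(1/38677) = 15/98624 + 719/331384536 = 630209837/4085308559808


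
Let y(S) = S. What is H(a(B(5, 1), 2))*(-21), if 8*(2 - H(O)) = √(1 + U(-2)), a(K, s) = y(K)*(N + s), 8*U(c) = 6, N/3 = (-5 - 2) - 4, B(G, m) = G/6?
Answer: -42 + 21*√7/16 ≈ -38.527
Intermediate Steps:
B(G, m) = G/6 (B(G, m) = G*(⅙) = G/6)
N = -33 (N = 3*((-5 - 2) - 4) = 3*(-7 - 4) = 3*(-11) = -33)
U(c) = ¾ (U(c) = (⅛)*6 = ¾)
a(K, s) = K*(-33 + s)
H(O) = 2 - √7/16 (H(O) = 2 - √(1 + ¾)/8 = 2 - √7/16)
H(a(B(5, 1), 2))*(-21) = (2 - √7/16)*(-21) = -42 + 21*√7/16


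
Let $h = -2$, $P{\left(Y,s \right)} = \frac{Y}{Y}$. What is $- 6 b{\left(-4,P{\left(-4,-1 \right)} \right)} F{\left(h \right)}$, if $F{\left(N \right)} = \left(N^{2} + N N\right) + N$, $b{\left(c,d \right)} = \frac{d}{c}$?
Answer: $9$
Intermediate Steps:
$P{\left(Y,s \right)} = 1$
$F{\left(N \right)} = N + 2 N^{2}$ ($F{\left(N \right)} = \left(N^{2} + N^{2}\right) + N = 2 N^{2} + N = N + 2 N^{2}$)
$- 6 b{\left(-4,P{\left(-4,-1 \right)} \right)} F{\left(h \right)} = - 6 \cdot 1 \frac{1}{-4} \left(- 2 \left(1 + 2 \left(-2\right)\right)\right) = - 6 \cdot 1 \left(- \frac{1}{4}\right) \left(- 2 \left(1 - 4\right)\right) = \left(-6\right) \left(- \frac{1}{4}\right) \left(\left(-2\right) \left(-3\right)\right) = \frac{3}{2} \cdot 6 = 9$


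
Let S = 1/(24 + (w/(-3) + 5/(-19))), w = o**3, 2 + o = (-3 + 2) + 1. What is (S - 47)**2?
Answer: 4995379684/2265025 ≈ 2205.4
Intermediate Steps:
o = -2 (o = -2 + ((-3 + 2) + 1) = -2 + (-1 + 1) = -2 + 0 = -2)
w = -8 (w = (-2)**3 = -8)
S = 57/1505 (S = 1/(24 + (-8/(-3) + 5/(-19))) = 1/(24 + (-8*(-1/3) + 5*(-1/19))) = 1/(24 + (8/3 - 5/19)) = 1/(24 + 137/57) = 1/(1505/57) = 57/1505 ≈ 0.037874)
(S - 47)**2 = (57/1505 - 47)**2 = (-70678/1505)**2 = 4995379684/2265025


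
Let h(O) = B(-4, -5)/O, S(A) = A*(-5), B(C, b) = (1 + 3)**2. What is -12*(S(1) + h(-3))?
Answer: 124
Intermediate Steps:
B(C, b) = 16 (B(C, b) = 4**2 = 16)
S(A) = -5*A
h(O) = 16/O
-12*(S(1) + h(-3)) = -12*(-5*1 + 16/(-3)) = -12*(-5 + 16*(-1/3)) = -12*(-5 - 16/3) = -12*(-31/3) = 124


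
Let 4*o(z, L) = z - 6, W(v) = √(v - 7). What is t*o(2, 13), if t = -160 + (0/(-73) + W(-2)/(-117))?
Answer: 160 + I/39 ≈ 160.0 + 0.025641*I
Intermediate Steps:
W(v) = √(-7 + v)
o(z, L) = -3/2 + z/4 (o(z, L) = (z - 6)/4 = (-6 + z)/4 = -3/2 + z/4)
t = -160 - I/39 (t = -160 + (0/(-73) + √(-7 - 2)/(-117)) = -160 + (0*(-1/73) + √(-9)*(-1/117)) = -160 + (0 + (3*I)*(-1/117)) = -160 + (0 - I/39) = -160 - I/39 ≈ -160.0 - 0.025641*I)
t*o(2, 13) = (-160 - I/39)*(-3/2 + (¼)*2) = (-160 - I/39)*(-3/2 + ½) = (-160 - I/39)*(-1) = 160 + I/39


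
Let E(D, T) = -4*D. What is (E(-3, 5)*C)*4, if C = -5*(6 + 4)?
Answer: -2400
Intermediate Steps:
C = -50 (C = -5*10 = -50)
(E(-3, 5)*C)*4 = (-4*(-3)*(-50))*4 = (12*(-50))*4 = -600*4 = -2400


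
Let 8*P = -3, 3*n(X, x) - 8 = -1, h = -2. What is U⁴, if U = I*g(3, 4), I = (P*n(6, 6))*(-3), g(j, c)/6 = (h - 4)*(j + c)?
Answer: 3063651608241/16 ≈ 1.9148e+11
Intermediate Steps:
n(X, x) = 7/3 (n(X, x) = 8/3 + (⅓)*(-1) = 8/3 - ⅓ = 7/3)
g(j, c) = -36*c - 36*j (g(j, c) = 6*((-2 - 4)*(j + c)) = 6*(-6*(c + j)) = 6*(-6*c - 6*j) = -36*c - 36*j)
P = -3/8 (P = (⅛)*(-3) = -3/8 ≈ -0.37500)
I = 21/8 (I = -3/8*7/3*(-3) = -7/8*(-3) = 21/8 ≈ 2.6250)
U = -1323/2 (U = 21*(-36*4 - 36*3)/8 = 21*(-144 - 108)/8 = (21/8)*(-252) = -1323/2 ≈ -661.50)
U⁴ = (-1323/2)⁴ = 3063651608241/16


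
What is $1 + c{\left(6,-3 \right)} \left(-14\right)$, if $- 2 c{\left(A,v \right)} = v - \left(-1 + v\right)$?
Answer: $8$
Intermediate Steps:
$c{\left(A,v \right)} = - \frac{1}{2}$ ($c{\left(A,v \right)} = - \frac{v - \left(-1 + v\right)}{2} = \left(- \frac{1}{2}\right) 1 = - \frac{1}{2}$)
$1 + c{\left(6,-3 \right)} \left(-14\right) = 1 - -7 = 1 + 7 = 8$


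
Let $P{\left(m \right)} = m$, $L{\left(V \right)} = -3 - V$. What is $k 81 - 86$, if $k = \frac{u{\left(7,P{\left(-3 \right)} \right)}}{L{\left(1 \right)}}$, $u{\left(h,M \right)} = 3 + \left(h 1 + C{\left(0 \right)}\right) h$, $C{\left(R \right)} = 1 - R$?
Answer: $- \frac{5123}{4} \approx -1280.8$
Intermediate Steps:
$u{\left(h,M \right)} = 3 + h \left(1 + h\right)$ ($u{\left(h,M \right)} = 3 + \left(h 1 + \left(1 - 0\right)\right) h = 3 + \left(h + \left(1 + 0\right)\right) h = 3 + \left(h + 1\right) h = 3 + \left(1 + h\right) h = 3 + h \left(1 + h\right)$)
$k = - \frac{59}{4}$ ($k = \frac{3 + 7 + 7^{2}}{-3 - 1} = \frac{3 + 7 + 49}{-3 - 1} = \frac{59}{-4} = 59 \left(- \frac{1}{4}\right) = - \frac{59}{4} \approx -14.75$)
$k 81 - 86 = \left(- \frac{59}{4}\right) 81 - 86 = - \frac{4779}{4} - 86 = - \frac{5123}{4}$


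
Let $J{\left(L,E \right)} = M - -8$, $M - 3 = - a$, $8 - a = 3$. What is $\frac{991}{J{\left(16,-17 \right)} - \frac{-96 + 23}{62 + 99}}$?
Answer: $\frac{159551}{1039} \approx 153.56$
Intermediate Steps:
$a = 5$ ($a = 8 - 3 = 5$)
$M = -2$ ($M = 3 - 5 = -2$)
$J{\left(L,E \right)} = 6$ ($J{\left(L,E \right)} = -2 - -8 = -2 + 8 = 6$)
$\frac{991}{J{\left(16,-17 \right)} - \frac{-96 + 23}{62 + 99}} = \frac{991}{6 - \frac{-96 + 23}{62 + 99}} = \frac{991}{6 - - \frac{73}{161}} = \frac{991}{6 + \frac{73}{161}} = \frac{991}{\frac{1039}{161}} = 991 \cdot \frac{161}{1039} = \frac{159551}{1039}$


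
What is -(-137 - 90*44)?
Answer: 4097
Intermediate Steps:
-(-137 - 90*44) = -(-137 - 45*88) = -(-137 - 3960) = -1*(-4097) = 4097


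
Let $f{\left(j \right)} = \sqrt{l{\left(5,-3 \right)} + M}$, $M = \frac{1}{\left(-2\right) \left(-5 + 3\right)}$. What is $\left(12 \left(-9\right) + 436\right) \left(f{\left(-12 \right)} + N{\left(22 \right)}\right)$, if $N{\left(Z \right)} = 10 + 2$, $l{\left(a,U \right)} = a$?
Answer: $3936 + 164 \sqrt{21} \approx 4687.5$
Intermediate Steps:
$N{\left(Z \right)} = 12$
$M = \frac{1}{4}$ ($M = \frac{1}{\left(-2\right) \left(-2\right)} = \frac{1}{4} \approx 0.25$)
$f{\left(j \right)} = \frac{\sqrt{21}}{2}$ ($f{\left(j \right)} = \sqrt{5 + \frac{1}{4}} = \sqrt{\frac{21}{4}} = \frac{\sqrt{21}}{2}$)
$\left(12 \left(-9\right) + 436\right) \left(f{\left(-12 \right)} + N{\left(22 \right)}\right) = \left(12 \left(-9\right) + 436\right) \left(\frac{\sqrt{21}}{2} + 12\right) = \left(-108 + 436\right) \left(12 + \frac{\sqrt{21}}{2}\right) = 328 \left(12 + \frac{\sqrt{21}}{2}\right) = 3936 + 164 \sqrt{21}$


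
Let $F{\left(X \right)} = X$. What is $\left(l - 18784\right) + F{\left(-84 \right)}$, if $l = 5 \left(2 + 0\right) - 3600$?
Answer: $-22458$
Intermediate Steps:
$l = -3590$ ($l = 5 \cdot 2 - 3600 = 10 - 3600 = -3590$)
$\left(l - 18784\right) + F{\left(-84 \right)} = \left(-3590 - 18784\right) - 84 = -22374 - 84 = -22458$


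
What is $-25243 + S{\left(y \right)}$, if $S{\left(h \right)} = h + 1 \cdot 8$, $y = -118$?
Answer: $-25353$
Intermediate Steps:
$S{\left(h \right)} = 8 + h$ ($S{\left(h \right)} = h + 8 = 8 + h$)
$-25243 + S{\left(y \right)} = -25243 + \left(8 - 118\right) = -25243 - 110 = -25353$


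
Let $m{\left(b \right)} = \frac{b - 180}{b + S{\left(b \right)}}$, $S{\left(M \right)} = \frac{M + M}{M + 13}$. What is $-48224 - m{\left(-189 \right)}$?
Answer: $- \frac{88108856}{1827} \approx -48226.0$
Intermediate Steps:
$S{\left(M \right)} = \frac{2 M}{13 + M}$
$m{\left(b \right)} = \frac{-180 + b}{b + \frac{2 b}{13 + b}}$ ($m{\left(b \right)} = \frac{b - 180}{b + \frac{2 b}{13 + b}} = \frac{-180 + b}{b + \frac{2 b}{13 + b}}$)
$-48224 - m{\left(-189 \right)} = -48224 - \frac{\left(-180 - 189\right) \left(13 - 189\right)}{\left(-189\right) \left(15 - 189\right)} = -48224 - \left(- \frac{1}{189}\right) \frac{1}{-174} \left(-369\right) \left(-176\right) = -48224 - \left(- \frac{1}{189}\right) \left(- \frac{1}{174}\right) \left(-369\right) \left(-176\right) = -48224 - \frac{3608}{1827} = - \frac{88108856}{1827}$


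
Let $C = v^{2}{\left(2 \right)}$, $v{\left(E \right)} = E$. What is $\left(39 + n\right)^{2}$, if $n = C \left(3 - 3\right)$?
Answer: $1521$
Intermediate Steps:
$C = 4$ ($C = 2^{2} = 4$)
$n = 0$ ($n = 4 \left(3 - 3\right) = 4 \cdot 0 = 0$)
$\left(39 + n\right)^{2} = \left(39 + 0\right)^{2} = 39^{2} = 1521$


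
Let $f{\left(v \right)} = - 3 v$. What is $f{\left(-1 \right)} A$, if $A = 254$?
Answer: $762$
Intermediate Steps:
$f{\left(-1 \right)} A = \left(-3\right) \left(-1\right) 254 = 3 \cdot 254 = 762$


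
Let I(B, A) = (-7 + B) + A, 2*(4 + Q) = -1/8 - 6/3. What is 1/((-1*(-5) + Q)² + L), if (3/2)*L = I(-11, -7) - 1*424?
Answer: -768/229885 ≈ -0.0033408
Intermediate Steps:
Q = -81/16 (Q = -4 + (-1/8 - 6/3)/2 = -4 + (-1*⅛ - 6*⅓)/2 = -4 + (-⅛ - 2)/2 = -4 + (½)*(-17/8) = -4 - 17/16 = -81/16 ≈ -5.0625)
I(B, A) = -7 + A + B
L = -898/3 (L = 2*((-7 - 7 - 11) - 1*424)/3 = 2*(-25 - 424)/3 = (⅔)*(-449) = -898/3 ≈ -299.33)
1/((-1*(-5) + Q)² + L) = 1/((-1*(-5) - 81/16)² - 898/3) = 1/((5 - 81/16)² - 898/3) = 1/((-1/16)² - 898/3) = 1/(1/256 - 898/3) = 1/(-229885/768) = -768/229885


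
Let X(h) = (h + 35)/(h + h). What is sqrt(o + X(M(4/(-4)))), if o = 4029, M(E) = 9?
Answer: sqrt(36283)/3 ≈ 63.494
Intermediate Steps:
X(h) = (35 + h)/(2*h) (X(h) = (35 + h)/((2*h)) = (35 + h)*(1/(2*h)) = (35 + h)/(2*h))
sqrt(o + X(M(4/(-4)))) = sqrt(4029 + (1/2)*(35 + 9)/9) = sqrt(4029 + (1/2)*(1/9)*44) = sqrt(4029 + 22/9) = sqrt(36283/9) = sqrt(36283)/3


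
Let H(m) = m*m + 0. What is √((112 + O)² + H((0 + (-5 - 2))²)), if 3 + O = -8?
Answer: √12602 ≈ 112.26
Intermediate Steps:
O = -11 (O = -3 - 8 = -11)
H(m) = m² (H(m) = m² + 0 = m²)
√((112 + O)² + H((0 + (-5 - 2))²)) = √((112 - 11)² + ((0 + (-5 - 2))²)²) = √(101² + ((0 - 7)²)²) = √(10201 + ((-7)²)²) = √(10201 + 49²) = √(10201 + 2401) = √12602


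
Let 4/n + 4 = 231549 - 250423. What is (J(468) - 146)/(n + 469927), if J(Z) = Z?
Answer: 434194/633662993 ≈ 0.00068521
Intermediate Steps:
n = -2/9439 (n = 4/(-4 + (231549 - 250423)) = 4/(-4 - 18874) = 4/(-18878) = 4*(-1/18878) = -2/9439 ≈ -0.00021189)
(J(468) - 146)/(n + 469927) = (468 - 146)/(-2/9439 + 469927) = 322/(4435640951/9439) = 322*(9439/4435640951) = 434194/633662993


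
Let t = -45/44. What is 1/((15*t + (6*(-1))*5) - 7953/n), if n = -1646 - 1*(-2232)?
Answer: -12892/759501 ≈ -0.016974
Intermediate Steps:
n = 586 (n = -1646 + 2232 = 586)
t = -45/44 (t = -45*1/44 = -45/44 ≈ -1.0227)
1/((15*t + (6*(-1))*5) - 7953/n) = 1/((15*(-45/44) + (6*(-1))*5) - 7953/586) = 1/((-675/44 - 6*5) - 7953*1/586) = 1/((-675/44 - 30) - 7953/586) = 1/(-1995/44 - 7953/586) = 1/(-759501/12892) = -12892/759501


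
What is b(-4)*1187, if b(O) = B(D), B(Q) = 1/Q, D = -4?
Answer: -1187/4 ≈ -296.75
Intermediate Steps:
B(Q) = 1/Q
b(O) = -1/4 (b(O) = 1/(-4) = -1/4)
b(-4)*1187 = -1/4*1187 = -1187/4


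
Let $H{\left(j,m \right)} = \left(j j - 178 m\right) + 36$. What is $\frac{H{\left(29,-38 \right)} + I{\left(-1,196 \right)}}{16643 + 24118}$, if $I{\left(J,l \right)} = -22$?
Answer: $\frac{7619}{40761} \approx 0.18692$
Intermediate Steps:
$H{\left(j,m \right)} = 36 + j^{2} - 178 m$ ($H{\left(j,m \right)} = \left(j^{2} - 178 m\right) + 36 = 36 + j^{2} - 178 m$)
$\frac{H{\left(29,-38 \right)} + I{\left(-1,196 \right)}}{16643 + 24118} = \frac{\left(36 + 29^{2} - -6764\right) - 22}{16643 + 24118} = \frac{\left(36 + 841 + 6764\right) - 22}{40761} = \left(7641 - 22\right) \frac{1}{40761} = 7619 \cdot \frac{1}{40761} = \frac{7619}{40761}$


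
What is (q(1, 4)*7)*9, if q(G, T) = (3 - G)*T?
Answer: 504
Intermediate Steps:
q(G, T) = T*(3 - G)
(q(1, 4)*7)*9 = ((4*(3 - 1*1))*7)*9 = ((4*(3 - 1))*7)*9 = ((4*2)*7)*9 = (8*7)*9 = 56*9 = 504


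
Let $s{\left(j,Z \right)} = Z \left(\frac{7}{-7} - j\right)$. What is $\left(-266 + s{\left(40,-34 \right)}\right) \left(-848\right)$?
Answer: $-956544$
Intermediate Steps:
$s{\left(j,Z \right)} = Z \left(-1 - j\right)$ ($s{\left(j,Z \right)} = Z \left(7 \left(- \frac{1}{7}\right) - j\right) = Z \left(-1 - j\right)$)
$\left(-266 + s{\left(40,-34 \right)}\right) \left(-848\right) = \left(-266 - - 34 \left(1 + 40\right)\right) \left(-848\right) = \left(-266 - \left(-34\right) 41\right) \left(-848\right) = \left(-266 + 1394\right) \left(-848\right) = 1128 \left(-848\right) = -956544$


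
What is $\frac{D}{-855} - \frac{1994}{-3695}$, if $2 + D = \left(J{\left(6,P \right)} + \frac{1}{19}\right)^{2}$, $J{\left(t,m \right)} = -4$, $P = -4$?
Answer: $\frac{119468297}{228096045} \approx 0.52376$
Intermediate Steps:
$D = \frac{4903}{361}$ ($D = -2 + \left(-4 + \frac{1}{19}\right)^{2} = -2 + \left(- \frac{75}{19}\right)^{2} = -2 + \frac{5625}{361} = \frac{4903}{361} \approx 13.582$)
$\frac{D}{-855} - \frac{1994}{-3695} = \frac{4903}{361 \left(-855\right)} - \frac{1994}{-3695} = \frac{4903}{361} \left(- \frac{1}{855}\right) - - \frac{1994}{3695} = - \frac{4903}{308655} + \frac{1994}{3695} = \frac{119468297}{228096045}$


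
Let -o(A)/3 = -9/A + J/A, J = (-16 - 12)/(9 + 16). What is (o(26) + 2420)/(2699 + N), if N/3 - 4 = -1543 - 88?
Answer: -1573759/1418300 ≈ -1.1096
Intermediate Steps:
J = -28/25 ≈ -1.1200
N = -4881 (N = 12 + 3*(-1543 - 88) = 12 + 3*(-1631) = 12 - 4893 = -4881)
o(A) = 759/(25*A) (o(A) = -3*(-9/A - 28/(25*A)) = -(-759)/(25*A) = 759/(25*A))
(o(26) + 2420)/(2699 + N) = ((759/25)/26 + 2420)/(2699 - 4881) = ((759/25)*(1/26) + 2420)/(-2182) = (759/650 + 2420)*(-1/2182) = (1573759/650)*(-1/2182) = -1573759/1418300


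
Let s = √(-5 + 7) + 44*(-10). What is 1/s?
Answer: -220/96799 - √2/193598 ≈ -0.0022801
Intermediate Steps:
s = -440 + √2 (s = √2 - 440 = -440 + √2 ≈ -438.59)
1/s = 1/(-440 + √2)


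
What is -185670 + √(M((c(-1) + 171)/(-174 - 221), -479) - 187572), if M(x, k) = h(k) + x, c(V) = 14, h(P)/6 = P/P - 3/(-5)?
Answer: -185670 + I*√29264496535/395 ≈ -1.8567e+5 + 433.09*I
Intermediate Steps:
h(P) = 48/5 (h(P) = 6*(P/P - 3/(-5)) = 6*(1 - 3*(-⅕)) = 6*(1 + ⅗) = 6*(8/5) = 48/5)
M(x, k) = 48/5 + x
-185670 + √(M((c(-1) + 171)/(-174 - 221), -479) - 187572) = -185670 + √((48/5 + (14 + 171)/(-174 - 221)) - 187572) = -185670 + √((48/5 + 185/(-395)) - 187572) = -185670 + √((48/5 + 185*(-1/395)) - 187572) = -185670 + √((48/5 - 37/79) - 187572) = -185670 + √(3607/395 - 187572) = -185670 + √(-74087333/395) = -185670 + I*√29264496535/395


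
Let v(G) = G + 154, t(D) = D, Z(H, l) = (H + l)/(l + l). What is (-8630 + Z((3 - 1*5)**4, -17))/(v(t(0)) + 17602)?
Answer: -293419/603704 ≈ -0.48603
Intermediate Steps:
Z(H, l) = (H + l)/(2*l) (Z(H, l) = (H + l)/((2*l)) = (H + l)*(1/(2*l)) = (H + l)/(2*l))
v(G) = 154 + G
(-8630 + Z((3 - 1*5)**4, -17))/(v(t(0)) + 17602) = (-8630 + (1/2)*((3 - 1*5)**4 - 17)/(-17))/((154 + 0) + 17602) = (-8630 + (1/2)*(-1/17)*((3 - 5)**4 - 17))/(154 + 17602) = (-8630 + (1/2)*(-1/17)*((-2)**4 - 17))/17756 = (-8630 + (1/2)*(-1/17)*(16 - 17))*(1/17756) = (-8630 + (1/2)*(-1/17)*(-1))*(1/17756) = (-8630 + 1/34)*(1/17756) = -293419/34*1/17756 = -293419/603704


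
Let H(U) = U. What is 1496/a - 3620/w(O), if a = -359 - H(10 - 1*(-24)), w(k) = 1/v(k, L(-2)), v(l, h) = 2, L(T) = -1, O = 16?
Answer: -2846816/393 ≈ -7243.8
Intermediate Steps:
w(k) = ½ (w(k) = 1/2 = ½)
a = -393 (a = -359 - (10 - 1*(-24)) = -359 - (10 + 24) = -359 - 1*34 = -359 - 34 = -393)
1496/a - 3620/w(O) = 1496/(-393) - 3620/½ = 1496*(-1/393) - 3620*2 = -1496/393 - 7240 = -2846816/393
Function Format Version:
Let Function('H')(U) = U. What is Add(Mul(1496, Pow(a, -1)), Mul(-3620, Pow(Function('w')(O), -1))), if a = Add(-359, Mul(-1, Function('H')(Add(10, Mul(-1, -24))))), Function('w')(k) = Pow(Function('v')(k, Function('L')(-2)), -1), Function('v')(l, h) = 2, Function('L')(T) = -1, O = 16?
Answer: Rational(-2846816, 393) ≈ -7243.8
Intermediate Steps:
Function('w')(k) = Rational(1, 2) (Function('w')(k) = Pow(2, -1) = Rational(1, 2))
a = -393 (a = Add(-359, Mul(-1, Add(10, Mul(-1, -24)))) = Add(-359, Mul(-1, Add(10, 24))) = Add(-359, Mul(-1, 34)) = Add(-359, -34) = -393)
Add(Mul(1496, Pow(a, -1)), Mul(-3620, Pow(Function('w')(O), -1))) = Add(Mul(1496, Pow(-393, -1)), Mul(-3620, Pow(Rational(1, 2), -1))) = Add(Mul(1496, Rational(-1, 393)), Mul(-3620, 2)) = Add(Rational(-1496, 393), -7240) = Rational(-2846816, 393)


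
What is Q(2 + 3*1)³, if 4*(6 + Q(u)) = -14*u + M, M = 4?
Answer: -91125/8 ≈ -11391.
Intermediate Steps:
Q(u) = -5 - 7*u/2 (Q(u) = -6 + (-14*u + 4)/4 = -6 + (4 - 14*u)/4 = -6 + (1 - 7*u/2) = -5 - 7*u/2)
Q(2 + 3*1)³ = (-5 - 7*(2 + 3*1)/2)³ = (-5 - 7*(2 + 3)/2)³ = (-5 - 7/2*5)³ = (-5 - 35/2)³ = (-45/2)³ = -91125/8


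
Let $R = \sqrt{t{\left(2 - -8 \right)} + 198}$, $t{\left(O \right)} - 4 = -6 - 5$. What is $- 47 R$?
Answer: $- 47 \sqrt{191} \approx -649.55$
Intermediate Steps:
$t{\left(O \right)} = -7$ ($t{\left(O \right)} = 4 - 11 = -7$)
$R = \sqrt{191}$ ($R = \sqrt{-7 + 198} = \sqrt{191} \approx 13.82$)
$- 47 R = - 47 \sqrt{191}$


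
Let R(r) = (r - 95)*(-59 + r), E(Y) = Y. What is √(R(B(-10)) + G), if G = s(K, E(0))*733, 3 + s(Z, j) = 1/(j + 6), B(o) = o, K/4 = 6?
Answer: √186054/6 ≈ 71.890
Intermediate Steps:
K = 24 (K = 4*6 = 24)
s(Z, j) = -3 + 1/(6 + j) (s(Z, j) = -3 + 1/(j + 6) = -3 + 1/(6 + j))
R(r) = (-95 + r)*(-59 + r)
G = -12461/6 (G = ((-17 - 3*0)/(6 + 0))*733 = ((-17 + 0)/6)*733 = ((⅙)*(-17))*733 = -17/6*733 = -12461/6 ≈ -2076.8)
√(R(B(-10)) + G) = √((5605 + (-10)² - 154*(-10)) - 12461/6) = √((5605 + 100 + 1540) - 12461/6) = √(7245 - 12461/6) = √(31009/6) = √186054/6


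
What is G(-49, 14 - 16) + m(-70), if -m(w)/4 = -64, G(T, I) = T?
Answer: 207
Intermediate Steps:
m(w) = 256 (m(w) = -4*(-64) = 256)
G(-49, 14 - 16) + m(-70) = -49 + 256 = 207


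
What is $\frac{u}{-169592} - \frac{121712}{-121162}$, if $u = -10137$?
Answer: $\frac{377062081}{354277688} \approx 1.0643$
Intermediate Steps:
$\frac{u}{-169592} - \frac{121712}{-121162} = - \frac{10137}{-169592} - \frac{121712}{-121162} = \left(-10137\right) \left(- \frac{1}{169592}\right) - - \frac{60856}{60581} = \frac{10137}{169592} + \frac{60856}{60581} = \frac{377062081}{354277688}$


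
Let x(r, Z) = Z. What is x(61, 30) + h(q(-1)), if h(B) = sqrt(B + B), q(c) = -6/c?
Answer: 30 + 2*sqrt(3) ≈ 33.464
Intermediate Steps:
h(B) = sqrt(2)*sqrt(B) (h(B) = sqrt(2*B) = sqrt(2)*sqrt(B))
x(61, 30) + h(q(-1)) = 30 + sqrt(2)*sqrt(-6/(-1)) = 30 + sqrt(2)*sqrt(-6*(-1)) = 30 + sqrt(2)*sqrt(6) = 30 + 2*sqrt(3)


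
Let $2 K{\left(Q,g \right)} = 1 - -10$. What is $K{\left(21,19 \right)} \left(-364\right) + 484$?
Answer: $-1518$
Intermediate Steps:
$K{\left(Q,g \right)} = \frac{11}{2}$ ($K{\left(Q,g \right)} = \frac{1 - -10}{2} = \frac{1 + 10}{2} = \frac{1}{2} \cdot 11 = \frac{11}{2}$)
$K{\left(21,19 \right)} \left(-364\right) + 484 = \frac{11}{2} \left(-364\right) + 484 = -2002 + 484 = -1518$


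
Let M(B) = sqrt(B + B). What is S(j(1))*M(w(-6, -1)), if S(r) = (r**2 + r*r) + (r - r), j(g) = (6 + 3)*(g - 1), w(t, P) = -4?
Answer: 0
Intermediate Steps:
M(B) = sqrt(2)*sqrt(B) (M(B) = sqrt(2*B) = sqrt(2)*sqrt(B))
j(g) = -9 + 9*g (j(g) = 9*(-1 + g) = -9 + 9*g)
S(r) = 2*r**2 (S(r) = (r**2 + r**2) + 0 = 2*r**2 + 0 = 2*r**2)
S(j(1))*M(w(-6, -1)) = (2*(-9 + 9*1)**2)*(sqrt(2)*sqrt(-4)) = (2*(-9 + 9)**2)*(sqrt(2)*(2*I)) = (2*0**2)*(2*I*sqrt(2)) = (2*0)*(2*I*sqrt(2)) = 0*(2*I*sqrt(2)) = 0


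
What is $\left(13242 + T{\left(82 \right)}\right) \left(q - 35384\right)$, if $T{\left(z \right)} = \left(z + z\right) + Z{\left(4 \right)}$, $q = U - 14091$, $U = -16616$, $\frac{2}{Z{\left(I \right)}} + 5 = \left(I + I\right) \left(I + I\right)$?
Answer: $- \frac{52275072996}{59} \approx -8.8602 \cdot 10^{8}$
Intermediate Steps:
$Z{\left(I \right)} = \frac{2}{-5 + 4 I^{2}}$ ($Z{\left(I \right)} = \frac{2}{-5 + \left(I + I\right) \left(I + I\right)} = \frac{2}{-5 + 2 I 2 I} = \frac{2}{-5 + 4 I^{2}}$)
$q = -30707$ ($q = -16616 - 14091 = -30707$)
$T{\left(z \right)} = \frac{2}{59} + 2 z$ ($T{\left(z \right)} = \left(z + z\right) + \frac{2}{-5 + 4 \cdot 4^{2}} = 2 z + \frac{2}{-5 + 4 \cdot 16} = 2 z + \frac{2}{-5 + 64} = 2 z + \frac{2}{59} = \frac{2}{59} + 2 z$)
$\left(13242 + T{\left(82 \right)}\right) \left(q - 35384\right) = \left(13242 + \left(\frac{2}{59} + 2 \cdot 82\right)\right) \left(-30707 - 35384\right) = \left(13242 + \left(\frac{2}{59} + 164\right)\right) \left(-66091\right) = \left(13242 + \frac{9678}{59}\right) \left(-66091\right) = \frac{790956}{59} \left(-66091\right) = - \frac{52275072996}{59}$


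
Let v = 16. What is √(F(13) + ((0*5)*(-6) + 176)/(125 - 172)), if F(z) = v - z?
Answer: I*√1645/47 ≈ 0.86295*I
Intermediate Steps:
F(z) = 16 - z
√(F(13) + ((0*5)*(-6) + 176)/(125 - 172)) = √((16 - 1*13) + ((0*5)*(-6) + 176)/(125 - 172)) = √((16 - 13) + (0*(-6) + 176)/(-47)) = √(3 + (0 + 176)*(-1/47)) = √(3 + 176*(-1/47)) = √(3 - 176/47) = √(-35/47) = I*√1645/47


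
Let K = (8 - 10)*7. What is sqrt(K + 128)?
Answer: sqrt(114) ≈ 10.677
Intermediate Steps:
K = -14 (K = -2*7 = -14)
sqrt(K + 128) = sqrt(-14 + 128) = sqrt(114)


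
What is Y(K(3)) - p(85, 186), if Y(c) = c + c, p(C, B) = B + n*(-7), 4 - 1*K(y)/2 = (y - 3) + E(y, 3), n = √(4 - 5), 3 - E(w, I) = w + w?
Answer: -158 + 7*I ≈ -158.0 + 7.0*I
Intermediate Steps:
E(w, I) = 3 - 2*w (E(w, I) = 3 - (w + w) = 3 - 2*w)
n = I (n = √(-1) = I ≈ 1.0*I)
K(y) = 8 + 2*y (K(y) = 8 - 2*((y - 3) + (3 - 2*y)) = 8 - 2*((-3 + y) + (3 - 2*y)) = 8 - (-2)*y = 8 + 2*y)
p(C, B) = B - 7*I (p(C, B) = B + I*(-7) = B - 7*I)
Y(c) = 2*c
Y(K(3)) - p(85, 186) = 2*(8 + 2*3) - (186 - 7*I) = 2*(8 + 6) + (-186 + 7*I) = 2*14 + (-186 + 7*I) = 28 + (-186 + 7*I) = -158 + 7*I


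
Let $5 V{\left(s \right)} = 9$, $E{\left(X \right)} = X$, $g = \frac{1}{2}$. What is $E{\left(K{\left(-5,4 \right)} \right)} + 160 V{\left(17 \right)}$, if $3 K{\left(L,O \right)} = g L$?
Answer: $\frac{1723}{6} \approx 287.17$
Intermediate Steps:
$g = \frac{1}{2} \approx 0.5$
$K{\left(L,O \right)} = \frac{L}{6}$ ($K{\left(L,O \right)} = \frac{\frac{1}{2} L}{3} = \frac{L}{6}$)
$V{\left(s \right)} = \frac{9}{5}$ ($V{\left(s \right)} = \frac{1}{5} \cdot 9 = \frac{9}{5}$)
$E{\left(K{\left(-5,4 \right)} \right)} + 160 V{\left(17 \right)} = \frac{1}{6} \left(-5\right) + 160 \cdot \frac{9}{5} = - \frac{5}{6} + 288 = \frac{1723}{6}$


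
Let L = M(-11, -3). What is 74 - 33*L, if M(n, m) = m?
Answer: 173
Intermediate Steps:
L = -3
74 - 33*L = 74 - 33*(-3) = 74 + 99 = 173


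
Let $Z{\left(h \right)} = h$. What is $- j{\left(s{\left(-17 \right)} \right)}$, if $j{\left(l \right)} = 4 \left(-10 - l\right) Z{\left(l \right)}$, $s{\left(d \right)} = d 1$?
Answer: $476$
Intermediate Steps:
$s{\left(d \right)} = d$
$j{\left(l \right)} = l \left(-40 - 4 l\right)$ ($j{\left(l \right)} = 4 \left(-10 - l\right) l = \left(-40 - 4 l\right) l = l \left(-40 - 4 l\right)$)
$- j{\left(s{\left(-17 \right)} \right)} = - \left(-4\right) \left(-17\right) \left(10 - 17\right) = - \left(-4\right) \left(-17\right) \left(-7\right) = \left(-1\right) \left(-476\right) = 476$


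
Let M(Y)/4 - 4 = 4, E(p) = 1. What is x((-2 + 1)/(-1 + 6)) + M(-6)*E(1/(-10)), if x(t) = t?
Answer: 159/5 ≈ 31.800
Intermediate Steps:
M(Y) = 32 (M(Y) = 16 + 4*4 = 16 + 16 = 32)
x((-2 + 1)/(-1 + 6)) + M(-6)*E(1/(-10)) = (-2 + 1)/(-1 + 6) + 32*1 = -1/5 + 32 = 159/5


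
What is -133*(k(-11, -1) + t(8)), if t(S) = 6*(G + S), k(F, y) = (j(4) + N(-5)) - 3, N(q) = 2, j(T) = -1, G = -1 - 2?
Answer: -3724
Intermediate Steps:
G = -3
k(F, y) = -2 (k(F, y) = (-1 + 2) - 3 = 1 - 3 = -2)
t(S) = -18 + 6*S (t(S) = 6*(-3 + S) = -18 + 6*S)
-133*(k(-11, -1) + t(8)) = -133*(-2 + (-18 + 6*8)) = -133*(-2 + (-18 + 48)) = -133*(-2 + 30) = -133*28 = -3724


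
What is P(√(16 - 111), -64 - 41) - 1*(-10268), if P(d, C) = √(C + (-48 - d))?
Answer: 10268 + √(-153 - I*√95) ≈ 10268.0 - 12.376*I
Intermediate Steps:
P(d, C) = √(-48 + C - d)
P(√(16 - 111), -64 - 41) - 1*(-10268) = √(-48 + (-64 - 41) - √(16 - 111)) - 1*(-10268) = √(-48 - 105 - √(-95)) + 10268 = √(-48 - 105 - I*√95) + 10268 = √(-153 - I*√95) + 10268 = 10268 + √(-153 - I*√95)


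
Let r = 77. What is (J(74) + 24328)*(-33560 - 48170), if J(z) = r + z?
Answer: -2000668670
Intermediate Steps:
J(z) = 77 + z
(J(74) + 24328)*(-33560 - 48170) = ((77 + 74) + 24328)*(-33560 - 48170) = (151 + 24328)*(-81730) = 24479*(-81730) = -2000668670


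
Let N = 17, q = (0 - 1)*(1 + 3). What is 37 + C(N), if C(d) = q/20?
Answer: 184/5 ≈ 36.800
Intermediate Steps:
q = -4 (q = -1*4 = -4)
C(d) = -⅕ (C(d) = -4/20 = -4*1/20 = -⅕)
37 + C(N) = 37 - ⅕ = 184/5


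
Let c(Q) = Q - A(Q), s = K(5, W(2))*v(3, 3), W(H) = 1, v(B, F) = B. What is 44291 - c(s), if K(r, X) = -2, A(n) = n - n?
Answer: 44297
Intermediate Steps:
A(n) = 0
s = -6 (s = -2*3 = -6)
c(Q) = Q (c(Q) = Q - 1*0 = Q + 0 = Q)
44291 - c(s) = 44291 - 1*(-6) = 44291 + 6 = 44297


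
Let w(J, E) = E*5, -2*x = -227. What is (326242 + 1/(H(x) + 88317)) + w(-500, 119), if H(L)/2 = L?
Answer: 28939455329/88544 ≈ 3.2684e+5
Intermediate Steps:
x = 227/2 (x = -½*(-227) = 227/2 ≈ 113.50)
H(L) = 2*L
w(J, E) = 5*E
(326242 + 1/(H(x) + 88317)) + w(-500, 119) = (326242 + 1/(2*(227/2) + 88317)) + 5*119 = (326242 + 1/(227 + 88317)) + 595 = (326242 + 1/88544) + 595 = 28886771649/88544 + 595 = 28939455329/88544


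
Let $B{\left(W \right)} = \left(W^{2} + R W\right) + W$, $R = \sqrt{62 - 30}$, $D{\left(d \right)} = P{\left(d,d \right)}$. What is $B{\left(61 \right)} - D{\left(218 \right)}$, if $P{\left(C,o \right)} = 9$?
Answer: $3773 + 244 \sqrt{2} \approx 4118.1$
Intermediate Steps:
$D{\left(d \right)} = 9$
$R = 4 \sqrt{2}$ ($R = \sqrt{32} = 4 \sqrt{2} \approx 5.6569$)
$B{\left(W \right)} = W + W^{2} + 4 W \sqrt{2}$ ($B{\left(W \right)} = \left(W^{2} + 4 \sqrt{2} W\right) + W = \left(W^{2} + 4 W \sqrt{2}\right) + W = W + W^{2} + 4 W \sqrt{2}$)
$B{\left(61 \right)} - D{\left(218 \right)} = 61 \left(1 + 61 + 4 \sqrt{2}\right) - 9 = 61 \left(62 + 4 \sqrt{2}\right) - 9 = \left(3782 + 244 \sqrt{2}\right) - 9 = 3773 + 244 \sqrt{2}$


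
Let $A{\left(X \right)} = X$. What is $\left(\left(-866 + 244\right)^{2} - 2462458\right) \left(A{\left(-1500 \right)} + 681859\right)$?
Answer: $-1412135451066$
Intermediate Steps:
$\left(\left(-866 + 244\right)^{2} - 2462458\right) \left(A{\left(-1500 \right)} + 681859\right) = \left(\left(-866 + 244\right)^{2} - 2462458\right) \left(-1500 + 681859\right) = \left(\left(-622\right)^{2} - 2462458\right) 680359 = \left(386884 - 2462458\right) 680359 = \left(-2075574\right) 680359 = -1412135451066$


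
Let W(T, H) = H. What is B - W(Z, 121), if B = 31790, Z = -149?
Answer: 31669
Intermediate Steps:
B - W(Z, 121) = 31790 - 1*121 = 31790 - 121 = 31669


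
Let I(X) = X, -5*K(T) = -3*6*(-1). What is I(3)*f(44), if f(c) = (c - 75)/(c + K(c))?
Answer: -465/202 ≈ -2.3020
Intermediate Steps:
K(T) = -18/5 (K(T) = -(-3*6)*(-1)/5 = -(-18)*(-1)/5 = -⅕*18 = -18/5)
f(c) = (-75 + c)/(-18/5 + c) (f(c) = (c - 75)/(c - 18/5) = (-75 + c)/(-18/5 + c))
I(3)*f(44) = 3*(5*(-75 + 44)/(-18 + 5*44)) = 3*(5*(-31)/(-18 + 220)) = 3*(5*(-31)/202) = 3*(5*(1/202)*(-31)) = 3*(-155/202) = -465/202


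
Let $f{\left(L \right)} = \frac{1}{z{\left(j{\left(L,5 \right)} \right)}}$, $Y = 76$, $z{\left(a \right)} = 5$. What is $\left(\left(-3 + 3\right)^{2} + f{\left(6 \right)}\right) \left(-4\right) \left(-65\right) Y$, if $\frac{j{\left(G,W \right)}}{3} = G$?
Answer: $3952$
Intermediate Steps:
$j{\left(G,W \right)} = 3 G$
$f{\left(L \right)} = \frac{1}{5}$
$\left(\left(-3 + 3\right)^{2} + f{\left(6 \right)}\right) \left(-4\right) \left(-65\right) Y = \left(\left(-3 + 3\right)^{2} + \frac{1}{5}\right) \left(-4\right) \left(-65\right) 76 = \left(0^{2} + \frac{1}{5}\right) \left(-4\right) \left(-65\right) 76 = \left(0 + \frac{1}{5}\right) \left(-4\right) \left(-65\right) 76 = \frac{1}{5} \left(-4\right) \left(-65\right) 76 = \left(- \frac{4}{5}\right) \left(-65\right) 76 = 52 \cdot 76 = 3952$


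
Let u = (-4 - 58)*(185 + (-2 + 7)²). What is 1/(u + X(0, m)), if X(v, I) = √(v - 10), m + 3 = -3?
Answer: -1302/16952041 - I*√10/169520410 ≈ -7.6805e-5 - 1.8654e-8*I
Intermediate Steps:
m = -6 (m = -3 - 3 = -6)
X(v, I) = √(-10 + v)
u = -13020 (u = -62*(185 + 5²) = -62*(185 + 25) = -62*210 = -13020)
1/(u + X(0, m)) = 1/(-13020 + √(-10 + 0)) = 1/(-13020 + √(-10)) = 1/(-13020 + I*√10)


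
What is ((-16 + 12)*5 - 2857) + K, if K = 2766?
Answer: -111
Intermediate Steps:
((-16 + 12)*5 - 2857) + K = ((-16 + 12)*5 - 2857) + 2766 = (-4*5 - 2857) + 2766 = (-20 - 2857) + 2766 = -2877 + 2766 = -111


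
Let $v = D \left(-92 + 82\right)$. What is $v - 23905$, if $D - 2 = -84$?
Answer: $-23085$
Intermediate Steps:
$D = -82$ ($D = 2 - 84 = -82$)
$v = 820$ ($v = - 82 \left(-92 + 82\right) = \left(-82\right) \left(-10\right) = 820$)
$v - 23905 = 820 - 23905 = -23085$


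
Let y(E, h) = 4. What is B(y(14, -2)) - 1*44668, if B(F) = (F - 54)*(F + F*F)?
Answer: -45668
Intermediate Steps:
B(F) = (-54 + F)*(F + F²)
B(y(14, -2)) - 1*44668 = 4*(-54 + 4² - 53*4) - 1*44668 = 4*(-54 + 16 - 212) - 44668 = 4*(-250) - 44668 = -1000 - 44668 = -45668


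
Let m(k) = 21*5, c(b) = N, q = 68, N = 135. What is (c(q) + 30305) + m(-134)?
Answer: 30545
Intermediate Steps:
c(b) = 135
m(k) = 105
(c(q) + 30305) + m(-134) = (135 + 30305) + 105 = 30440 + 105 = 30545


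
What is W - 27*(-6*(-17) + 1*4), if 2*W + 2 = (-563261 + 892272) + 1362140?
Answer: 1685425/2 ≈ 8.4271e+5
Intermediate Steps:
W = 1691149/2 (W = -1 + ((-563261 + 892272) + 1362140)/2 = -1 + (329011 + 1362140)/2 = -1 + (½)*1691151 = -1 + 1691151/2 = 1691149/2 ≈ 8.4557e+5)
W - 27*(-6*(-17) + 1*4) = 1691149/2 - 27*(-6*(-17) + 1*4) = 1691149/2 - 27*(102 + 4) = 1691149/2 - 27*106 = 1691149/2 - 1*2862 = 1691149/2 - 2862 = 1685425/2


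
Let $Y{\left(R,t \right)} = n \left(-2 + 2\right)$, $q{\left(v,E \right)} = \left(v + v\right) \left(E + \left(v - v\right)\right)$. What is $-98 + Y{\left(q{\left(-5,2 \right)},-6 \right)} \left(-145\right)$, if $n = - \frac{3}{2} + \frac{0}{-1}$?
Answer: $-98$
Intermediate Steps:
$q{\left(v,E \right)} = 2 E v$ ($q{\left(v,E \right)} = 2 v \left(E + 0\right) = 2 v E = 2 E v$)
$n = - \frac{3}{2}$ ($n = \left(-3\right) \frac{1}{2} + 0 \left(-1\right) = - \frac{3}{2} + 0 = - \frac{3}{2} \approx -1.5$)
$Y{\left(R,t \right)} = 0$ ($Y{\left(R,t \right)} = - \frac{3 \left(-2 + 2\right)}{2} = \left(- \frac{3}{2}\right) 0 = 0$)
$-98 + Y{\left(q{\left(-5,2 \right)},-6 \right)} \left(-145\right) = -98 + 0 \left(-145\right) = -98 + 0 = -98$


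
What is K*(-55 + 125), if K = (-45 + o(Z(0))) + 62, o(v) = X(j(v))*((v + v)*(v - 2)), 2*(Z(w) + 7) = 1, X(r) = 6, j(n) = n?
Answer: 47600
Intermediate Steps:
Z(w) = -13/2 (Z(w) = -7 + (½)*1 = -7 + ½ = -13/2)
o(v) = 12*v*(-2 + v) (o(v) = 6*((v + v)*(v - 2)) = 6*((2*v)*(-2 + v)) = 6*(2*v*(-2 + v)) = 12*v*(-2 + v))
K = 680 (K = (-45 + 12*(-13/2)*(-2 - 13/2)) + 62 = (-45 + 12*(-13/2)*(-17/2)) + 62 = (-45 + 663) + 62 = 618 + 62 = 680)
K*(-55 + 125) = 680*(-55 + 125) = 680*70 = 47600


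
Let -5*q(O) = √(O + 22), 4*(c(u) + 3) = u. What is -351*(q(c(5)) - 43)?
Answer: 154089/10 ≈ 15409.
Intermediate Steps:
c(u) = -3 + u/4
q(O) = -√(22 + O)/5 (q(O) = -√(O + 22)/5 = -√(22 + O)/5)
-351*(q(c(5)) - 43) = -351*(-√(22 + (-3 + (¼)*5))/5 - 43) = -351*(-√(22 + (-3 + 5/4))/5 - 43) = -351*(-√(22 - 7/4)/5 - 43) = -351*(-√(81/4)/5 - 43) = -351*(-⅕*9/2 - 43) = -351*(-9/10 - 43) = -351*(-439/10) = 154089/10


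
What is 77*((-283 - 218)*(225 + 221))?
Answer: -17205342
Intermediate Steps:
77*((-283 - 218)*(225 + 221)) = 77*(-501*446) = 77*(-223446) = -17205342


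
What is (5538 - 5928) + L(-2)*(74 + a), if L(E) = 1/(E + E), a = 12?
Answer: -823/2 ≈ -411.50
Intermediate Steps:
L(E) = 1/(2*E)
(5538 - 5928) + L(-2)*(74 + a) = (5538 - 5928) + ((1/2)/(-2))*(74 + 12) = -390 + ((1/2)*(-1/2))*86 = -390 - 1/4*86 = -390 - 43/2 = -823/2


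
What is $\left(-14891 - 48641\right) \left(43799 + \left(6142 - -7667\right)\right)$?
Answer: $-3659951456$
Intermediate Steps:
$\left(-14891 - 48641\right) \left(43799 + \left(6142 - -7667\right)\right) = - 63532 \left(43799 + \left(6142 + 7667\right)\right) = - 63532 \left(43799 + 13809\right) = \left(-63532\right) 57608 = -3659951456$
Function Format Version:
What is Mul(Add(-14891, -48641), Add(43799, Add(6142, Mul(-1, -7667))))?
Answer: -3659951456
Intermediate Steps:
Mul(Add(-14891, -48641), Add(43799, Add(6142, Mul(-1, -7667)))) = Mul(-63532, Add(43799, Add(6142, 7667))) = Mul(-63532, Add(43799, 13809)) = Mul(-63532, 57608) = -3659951456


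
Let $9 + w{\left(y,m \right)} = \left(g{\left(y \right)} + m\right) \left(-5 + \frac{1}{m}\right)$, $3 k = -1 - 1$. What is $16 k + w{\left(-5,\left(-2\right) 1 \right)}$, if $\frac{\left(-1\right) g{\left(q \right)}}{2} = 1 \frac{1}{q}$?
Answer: $- \frac{163}{15} \approx -10.867$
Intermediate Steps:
$g{\left(q \right)} = - \frac{2}{q}$ ($g{\left(q \right)} = - 2 \cdot 1 \frac{1}{q} = - \frac{2}{q}$)
$k = - \frac{2}{3}$ ($k = \frac{-1 - 1}{3} = \frac{1}{3} \left(-2\right) = - \frac{2}{3} \approx -0.66667$)
$w{\left(y,m \right)} = -9 + \left(-5 + \frac{1}{m}\right) \left(m - \frac{2}{y}\right)$ ($w{\left(y,m \right)} = -9 + \left(- \frac{2}{y} + m\right) \left(-5 + \frac{1}{m}\right) = -9 + \left(m - \frac{2}{y}\right) \left(-5 + \frac{1}{m}\right) = -9 + \left(-5 + \frac{1}{m}\right) \left(m - \frac{2}{y}\right)$)
$16 k + w{\left(-5,\left(-2\right) 1 \right)} = 16 \left(- \frac{2}{3}\right) - \left(8 + 2 + \frac{2}{\left(-2\right) 1 \left(-5\right)} + 5 \left(-2\right) 1\right) = - \frac{32}{3} - 2 \frac{1}{-2} \left(- \frac{1}{5}\right) = - \frac{32}{3} - \frac{1}{5} = - \frac{163}{15}$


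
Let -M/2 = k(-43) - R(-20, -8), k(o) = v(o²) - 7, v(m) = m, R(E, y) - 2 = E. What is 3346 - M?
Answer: 7066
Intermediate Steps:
R(E, y) = 2 + E
k(o) = -7 + o² (k(o) = o² - 7 = -7 + o²)
M = -3720 (M = -2*((-7 + (-43)²) - (2 - 20)) = -2*((-7 + 1849) - 1*(-18)) = -2*(1842 + 18) = -2*1860 = -3720)
3346 - M = 3346 - 1*(-3720) = 3346 + 3720 = 7066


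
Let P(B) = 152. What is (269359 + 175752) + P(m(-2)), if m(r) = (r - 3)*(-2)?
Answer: 445263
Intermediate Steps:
m(r) = 6 - 2*r (m(r) = (-3 + r)*(-2) = 6 - 2*r)
(269359 + 175752) + P(m(-2)) = (269359 + 175752) + 152 = 445111 + 152 = 445263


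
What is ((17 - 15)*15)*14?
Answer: 420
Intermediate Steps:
((17 - 15)*15)*14 = (2*15)*14 = 30*14 = 420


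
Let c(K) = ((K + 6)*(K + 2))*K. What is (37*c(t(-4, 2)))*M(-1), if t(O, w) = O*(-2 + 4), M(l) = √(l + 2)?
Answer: -3552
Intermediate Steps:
M(l) = √(2 + l)
t(O, w) = 2*O (t(O, w) = O*2 = 2*O)
c(K) = K*(2 + K)*(6 + K) (c(K) = ((6 + K)*(2 + K))*K = ((2 + K)*(6 + K))*K = K*(2 + K)*(6 + K))
(37*c(t(-4, 2)))*M(-1) = (37*((2*(-4))*(12 + (2*(-4))² + 8*(2*(-4)))))*√(2 - 1) = (37*(-8*(12 + (-8)² + 8*(-8))))*√1 = (37*(-8*(12 + 64 - 64)))*1 = (37*(-8*12))*1 = (37*(-96))*1 = -3552*1 = -3552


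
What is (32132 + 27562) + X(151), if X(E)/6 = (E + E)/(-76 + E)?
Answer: 1492954/25 ≈ 59718.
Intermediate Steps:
X(E) = 12*E/(-76 + E) (X(E) = 6*((E + E)/(-76 + E)) = 6*((2*E)/(-76 + E)) = 6*(2*E/(-76 + E)) = 12*E/(-76 + E))
(32132 + 27562) + X(151) = (32132 + 27562) + 12*151/(-76 + 151) = 59694 + 12*151/75 = 59694 + 12*151*(1/75) = 59694 + 604/25 = 1492954/25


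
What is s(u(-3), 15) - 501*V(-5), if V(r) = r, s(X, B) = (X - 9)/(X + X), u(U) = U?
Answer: 2507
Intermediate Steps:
s(X, B) = (-9 + X)/(2*X) (s(X, B) = (-9 + X)/((2*X)) = (-9 + X)*(1/(2*X)) = (-9 + X)/(2*X))
s(u(-3), 15) - 501*V(-5) = (½)*(-9 - 3)/(-3) - 501*(-5) = (½)*(-⅓)*(-12) + 2505 = 2 + 2505 = 2507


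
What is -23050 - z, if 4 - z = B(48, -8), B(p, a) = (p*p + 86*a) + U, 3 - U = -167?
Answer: -21268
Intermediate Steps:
U = 170 (U = 3 - 1*(-167) = 3 + 167 = 170)
B(p, a) = 170 + p² + 86*a (B(p, a) = (p*p + 86*a) + 170 = (p² + 86*a) + 170 = 170 + p² + 86*a)
z = -1782 (z = 4 - (170 + 48² + 86*(-8)) = 4 - (170 + 2304 - 688) = 4 - 1*1786 = 4 - 1786 = -1782)
-23050 - z = -23050 - 1*(-1782) = -23050 + 1782 = -21268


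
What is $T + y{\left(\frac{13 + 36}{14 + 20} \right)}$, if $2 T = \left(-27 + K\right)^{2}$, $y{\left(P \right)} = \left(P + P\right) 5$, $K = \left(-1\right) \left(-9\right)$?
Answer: $\frac{2999}{17} \approx 176.41$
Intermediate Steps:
$K = 9$
$y{\left(P \right)} = 10 P$ ($y{\left(P \right)} = 2 P 5 = 10 P$)
$T = 162$ ($T = \frac{\left(-27 + 9\right)^{2}}{2} = \frac{\left(-18\right)^{2}}{2} = \frac{1}{2} \cdot 324 = 162$)
$T + y{\left(\frac{13 + 36}{14 + 20} \right)} = 162 + 10 \frac{13 + 36}{14 + 20} = 162 + 10 \cdot \frac{49}{34} = 162 + \frac{245}{17} = \frac{2999}{17}$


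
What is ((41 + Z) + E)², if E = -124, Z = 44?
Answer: 1521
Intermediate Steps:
((41 + Z) + E)² = ((41 + 44) - 124)² = (85 - 124)² = (-39)² = 1521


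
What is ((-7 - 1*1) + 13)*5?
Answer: 25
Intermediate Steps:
((-7 - 1*1) + 13)*5 = ((-7 - 1) + 13)*5 = (-8 + 13)*5 = 5*5 = 25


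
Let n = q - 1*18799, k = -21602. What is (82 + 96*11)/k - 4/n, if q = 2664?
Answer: -1305373/24896305 ≈ -0.052432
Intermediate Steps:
n = -16135 (n = 2664 - 1*18799 = 2664 - 18799 = -16135)
(82 + 96*11)/k - 4/n = (82 + 96*11)/(-21602) - 4/(-16135) = (82 + 1056)*(-1/21602) - 4*(-1/16135) = 1138*(-1/21602) + 4/16135 = -569/10801 + 4/16135 = -1305373/24896305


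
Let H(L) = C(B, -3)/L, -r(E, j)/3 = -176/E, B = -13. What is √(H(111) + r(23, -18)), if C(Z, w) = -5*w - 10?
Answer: √149919819/2553 ≈ 4.7960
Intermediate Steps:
C(Z, w) = -10 - 5*w
r(E, j) = 528/E (r(E, j) = -(-528)/E = 528/E)
H(L) = 5/L (H(L) = (-10 - 5*(-3))/L = (-10 + 15)/L = 5/L)
√(H(111) + r(23, -18)) = √(5/111 + 528/23) = √(58723/2553) = √149919819/2553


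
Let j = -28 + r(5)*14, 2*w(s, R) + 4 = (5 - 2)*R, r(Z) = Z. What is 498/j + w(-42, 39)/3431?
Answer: 570337/48034 ≈ 11.874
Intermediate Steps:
w(s, R) = -2 + 3*R/2 (w(s, R) = -2 + ((5 - 2)*R)/2 = -2 + (3*R)/2 = -2 + 3*R/2)
j = 42 (j = -28 + 5*14 = -28 + 70 = 42)
498/j + w(-42, 39)/3431 = 498/42 + (-2 + (3/2)*39)/3431 = 498*(1/42) + (-2 + 117/2)*(1/3431) = 83/7 + (113/2)*(1/3431) = 83/7 + 113/6862 = 570337/48034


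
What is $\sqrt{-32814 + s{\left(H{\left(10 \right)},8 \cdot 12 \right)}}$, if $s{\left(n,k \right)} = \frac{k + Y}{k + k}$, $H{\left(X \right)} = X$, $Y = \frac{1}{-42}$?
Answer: $\frac{i \sqrt{3704512910}}{336} \approx 181.15 i$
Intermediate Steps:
$Y = - \frac{1}{42} \approx -0.02381$
$s{\left(n,k \right)} = \frac{- \frac{1}{42} + k}{2 k}$ ($s{\left(n,k \right)} = \frac{k - \frac{1}{42}}{k + k} = \frac{- \frac{1}{42} + k}{2 k}$)
$\sqrt{-32814 + s{\left(H{\left(10 \right)},8 \cdot 12 \right)}} = \sqrt{-32814 + \frac{-1 + 42 \cdot 8 \cdot 12}{84 \cdot 8 \cdot 12}} = \sqrt{-32814 + \frac{-1 + 42 \cdot 96}{84 \cdot 96}} = \sqrt{-32814 + \frac{1}{84} \cdot \frac{1}{96} \left(-1 + 4032\right)} = \sqrt{-32814 + \frac{1}{84} \cdot \frac{1}{96} \cdot 4031} = \sqrt{-32814 + \frac{4031}{8064}} = \sqrt{- \frac{264608065}{8064}} = \frac{i \sqrt{3704512910}}{336}$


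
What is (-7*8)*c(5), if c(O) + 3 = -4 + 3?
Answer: 224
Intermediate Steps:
c(O) = -4 (c(O) = -3 + (-4 + 3) = -3 - 1 = -4)
(-7*8)*c(5) = -7*8*(-4) = -56*(-4) = 224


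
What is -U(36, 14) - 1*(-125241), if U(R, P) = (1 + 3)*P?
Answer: 125185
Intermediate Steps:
U(R, P) = 4*P
-U(36, 14) - 1*(-125241) = -4*14 - 1*(-125241) = -1*56 + 125241 = -56 + 125241 = 125185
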